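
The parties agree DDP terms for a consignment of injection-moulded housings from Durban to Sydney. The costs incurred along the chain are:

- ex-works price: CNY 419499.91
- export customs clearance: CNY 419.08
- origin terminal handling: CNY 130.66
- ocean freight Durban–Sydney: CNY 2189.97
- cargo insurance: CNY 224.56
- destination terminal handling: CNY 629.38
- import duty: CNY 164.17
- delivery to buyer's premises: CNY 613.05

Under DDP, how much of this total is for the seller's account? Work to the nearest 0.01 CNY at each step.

DDP: the seller bears all costs including import duty.
Seller's account: goods 419499.91 + export clearance 419.08 + origin terminal 130.66 + freight 2189.97 + insurance 224.56 + destination terminal 629.38 + duty 164.17 + delivery 613.05 = 423870.78
Buyer's account: 0.00

Seller's account: CNY 423870.78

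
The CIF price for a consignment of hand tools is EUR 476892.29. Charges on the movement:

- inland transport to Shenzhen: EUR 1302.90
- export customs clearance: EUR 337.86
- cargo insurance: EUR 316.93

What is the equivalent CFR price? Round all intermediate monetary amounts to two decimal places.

CFR price: EUR 476575.36

Not relevant to the conversion: export clearance, inland to port — on the seller under both CIF and CFR; already in the CIF price and stays in the CFR price.
From CIF to CFR, the seller no longer bears: insurance.
CFR price = 476892.29 − 316.93 = 476575.36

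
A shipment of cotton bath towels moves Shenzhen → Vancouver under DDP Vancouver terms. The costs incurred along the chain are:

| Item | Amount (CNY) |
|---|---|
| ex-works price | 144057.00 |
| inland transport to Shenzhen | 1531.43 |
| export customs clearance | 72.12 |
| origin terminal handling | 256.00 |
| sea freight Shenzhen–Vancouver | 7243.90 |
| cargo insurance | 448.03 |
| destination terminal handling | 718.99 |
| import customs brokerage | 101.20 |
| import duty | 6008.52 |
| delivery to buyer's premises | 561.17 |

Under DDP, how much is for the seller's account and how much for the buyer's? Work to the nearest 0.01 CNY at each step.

Seller: CNY 160998.36; buyer: CNY 0.00

DDP: the seller bears all costs including import duty.
Seller's account: goods 144057.00 + inland to port 1531.43 + export clearance 72.12 + origin terminal 256.00 + freight 7243.90 + insurance 448.03 + destination terminal 718.99 + brokerage 101.20 + duty 6008.52 + delivery 561.17 = 160998.36
Buyer's account: 0.00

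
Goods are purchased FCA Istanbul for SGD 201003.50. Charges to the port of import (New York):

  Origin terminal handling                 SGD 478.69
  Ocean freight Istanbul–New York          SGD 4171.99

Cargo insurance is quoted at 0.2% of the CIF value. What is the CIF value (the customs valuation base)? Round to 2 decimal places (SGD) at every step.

CIF value: SGD 206066.31

Let C be the CIF value. C = FCA price + pre-shipment costs + freight + 0.2% × C
C − 0.2% × C = 201003.50 + 478.69 + 4171.99
0.998 × C = 205654.18
C = 205654.18 / 0.998 = 206066.31
Insurance premium = 0.2% × 206066.31 = 412.13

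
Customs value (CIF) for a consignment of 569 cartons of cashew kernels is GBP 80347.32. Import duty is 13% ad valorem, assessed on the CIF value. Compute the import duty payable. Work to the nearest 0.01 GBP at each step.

Import duty: GBP 10445.15

Import duty = 80347.32 × 13% = 10445.15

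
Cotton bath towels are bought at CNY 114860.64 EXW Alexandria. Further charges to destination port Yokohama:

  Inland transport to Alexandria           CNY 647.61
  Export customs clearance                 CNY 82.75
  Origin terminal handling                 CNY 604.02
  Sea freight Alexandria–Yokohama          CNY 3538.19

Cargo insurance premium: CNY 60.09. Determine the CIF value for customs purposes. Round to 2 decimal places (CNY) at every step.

CIF value: CNY 119793.30

CIF = EXW price + pre-shipment costs + freight + insurance
CIF = 114860.64 + 647.61 + 82.75 + 604.02 + 3538.19 + 60.09 = 119793.30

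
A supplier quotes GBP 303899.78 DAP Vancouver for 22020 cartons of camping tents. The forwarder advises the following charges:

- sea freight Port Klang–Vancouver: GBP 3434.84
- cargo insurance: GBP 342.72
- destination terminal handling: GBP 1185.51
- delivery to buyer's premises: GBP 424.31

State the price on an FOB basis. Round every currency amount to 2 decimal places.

FOB price: GBP 298512.40

From DAP to FOB, the seller no longer bears: freight, insurance, destination terminal, delivery.
FOB price = 303899.78 − 3434.84 − 342.72 − 1185.51 − 424.31 = 298512.40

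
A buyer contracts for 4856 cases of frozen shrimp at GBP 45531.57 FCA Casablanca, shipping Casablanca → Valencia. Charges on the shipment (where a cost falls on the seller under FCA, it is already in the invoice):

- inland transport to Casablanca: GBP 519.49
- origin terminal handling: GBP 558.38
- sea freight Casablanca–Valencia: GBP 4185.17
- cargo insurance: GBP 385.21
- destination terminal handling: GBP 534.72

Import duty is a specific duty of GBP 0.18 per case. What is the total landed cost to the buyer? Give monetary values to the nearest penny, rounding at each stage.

FCA: the seller delivers export-cleared goods to the carrier; the buyer bears costs from that point.
Already in the invoice (seller's account under FCA): inland to port — exclude.
CIF value = FCA price + origin terminal + freight + insurance = 45531.57 + 558.38 + 4185.17 + 385.21 = 50660.33
Import duty = 4856 × 0.18 = 874.08
Buyer bears: origin terminal 558.38 + freight 4185.17 + insurance 385.21 + destination terminal 534.72 + duty 874.08 = 6537.56
Landed cost = invoice 45531.57 + 6537.56 = 52069.13

Total landed cost: GBP 52069.13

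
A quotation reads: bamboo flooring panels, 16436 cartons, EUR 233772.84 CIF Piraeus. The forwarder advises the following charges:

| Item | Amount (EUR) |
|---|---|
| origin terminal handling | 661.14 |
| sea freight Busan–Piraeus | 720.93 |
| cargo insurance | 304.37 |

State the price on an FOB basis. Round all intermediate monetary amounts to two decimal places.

Not relevant to the conversion: origin terminal — on the seller under both CIF and FOB; already in the CIF price and stays in the FOB price.
From CIF to FOB, the seller no longer bears: freight, insurance.
FOB price = 233772.84 − 720.93 − 304.37 = 232747.54

FOB price: EUR 232747.54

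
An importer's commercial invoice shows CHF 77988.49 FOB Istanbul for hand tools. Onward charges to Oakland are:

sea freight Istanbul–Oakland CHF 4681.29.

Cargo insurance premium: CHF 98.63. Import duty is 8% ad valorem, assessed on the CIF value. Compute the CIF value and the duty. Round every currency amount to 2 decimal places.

CIF value: CHF 82768.41; import duty: CHF 6621.47

CIF = FOB price + freight + insurance
CIF = 77988.49 + 4681.29 + 98.63 = 82768.41
Import duty = 82768.41 × 8% = 6621.47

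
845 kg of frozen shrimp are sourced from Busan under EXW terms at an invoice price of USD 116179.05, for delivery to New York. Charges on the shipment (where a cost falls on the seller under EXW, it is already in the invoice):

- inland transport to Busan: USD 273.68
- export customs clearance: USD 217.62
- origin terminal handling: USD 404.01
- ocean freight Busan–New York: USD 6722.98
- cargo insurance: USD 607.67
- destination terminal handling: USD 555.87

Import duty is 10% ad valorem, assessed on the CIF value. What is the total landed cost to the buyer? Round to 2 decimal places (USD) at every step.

Total landed cost: USD 137401.38

EXW: the seller makes goods available at their premises; the buyer bears all onward costs.
CIF value = EXW price + inland to port + export clearance + origin terminal + freight + insurance = 116179.05 + 273.68 + 217.62 + 404.01 + 6722.98 + 607.67 = 124405.01
Import duty = 124405.01 × 10% = 12440.50
Buyer bears: inland to port 273.68 + export clearance 217.62 + origin terminal 404.01 + freight 6722.98 + insurance 607.67 + destination terminal 555.87 + duty 12440.50 = 21222.33
Landed cost = invoice 116179.05 + 21222.33 = 137401.38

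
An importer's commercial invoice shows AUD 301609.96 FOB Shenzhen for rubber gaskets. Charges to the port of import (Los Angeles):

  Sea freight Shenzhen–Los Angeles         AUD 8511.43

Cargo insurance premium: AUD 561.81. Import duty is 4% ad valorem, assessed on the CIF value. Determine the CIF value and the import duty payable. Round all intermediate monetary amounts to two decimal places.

CIF = FOB price + freight + insurance
CIF = 301609.96 + 8511.43 + 561.81 = 310683.20
Import duty = 310683.20 × 4% = 12427.33

CIF value: AUD 310683.20; import duty: AUD 12427.33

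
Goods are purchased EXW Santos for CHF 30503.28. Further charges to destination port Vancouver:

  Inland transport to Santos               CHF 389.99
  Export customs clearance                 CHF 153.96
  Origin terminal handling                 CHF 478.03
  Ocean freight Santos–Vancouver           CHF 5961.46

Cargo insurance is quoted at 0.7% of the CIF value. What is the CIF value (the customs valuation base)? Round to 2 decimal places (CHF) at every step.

Let C be the CIF value. C = EXW price + pre-shipment costs + freight + 0.7% × C
C − 0.7% × C = 30503.28 + 389.99 + 153.96 + 478.03 + 5961.46
0.993 × C = 37486.72
C = 37486.72 / 0.993 = 37750.98
Insurance premium = 0.7% × 37750.98 = 264.26

CIF value: CHF 37750.98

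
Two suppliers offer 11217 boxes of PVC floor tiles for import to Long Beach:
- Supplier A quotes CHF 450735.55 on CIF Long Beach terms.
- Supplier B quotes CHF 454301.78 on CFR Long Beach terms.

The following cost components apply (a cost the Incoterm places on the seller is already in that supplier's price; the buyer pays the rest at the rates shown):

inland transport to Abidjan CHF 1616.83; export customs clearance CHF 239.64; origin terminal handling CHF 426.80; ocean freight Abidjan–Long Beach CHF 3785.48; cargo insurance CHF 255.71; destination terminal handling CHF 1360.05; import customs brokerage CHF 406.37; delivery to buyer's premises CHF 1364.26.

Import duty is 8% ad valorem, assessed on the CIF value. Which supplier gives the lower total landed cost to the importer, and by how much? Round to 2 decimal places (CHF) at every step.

Supplier A is cheaper by CHF 4127.70

Supplier A (CIF):
The CIF price already equals the CIF value: 450735.55
Import duty = 450735.55 × 8% = 36058.84
Buyer bears (A): 1360.05 + 406.37 + 1364.26 = 3130.68
Landed cost (A) = invoice 450735.55 + 3130.68 + duty 36058.84 = 489925.07
Supplier B (CFR):
CIF value = CFR price + insurance = 454301.78 + 255.71 = 454557.49
Import duty = 454557.49 × 8% = 36364.60
Buyer bears (B): 255.71 + 1360.05 + 406.37 + 1364.26 = 3386.39
Landed cost (B) = invoice 454301.78 + 3386.39 + duty 36364.60 = 494052.77
Difference = |489925.07 − 494052.77| = 4127.70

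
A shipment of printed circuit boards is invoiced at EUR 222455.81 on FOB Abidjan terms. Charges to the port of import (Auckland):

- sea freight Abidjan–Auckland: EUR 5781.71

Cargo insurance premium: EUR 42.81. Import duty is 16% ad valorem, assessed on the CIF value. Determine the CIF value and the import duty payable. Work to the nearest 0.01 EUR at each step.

CIF value: EUR 228280.33; import duty: EUR 36524.85

CIF = FOB price + freight + insurance
CIF = 222455.81 + 5781.71 + 42.81 = 228280.33
Import duty = 228280.33 × 16% = 36524.85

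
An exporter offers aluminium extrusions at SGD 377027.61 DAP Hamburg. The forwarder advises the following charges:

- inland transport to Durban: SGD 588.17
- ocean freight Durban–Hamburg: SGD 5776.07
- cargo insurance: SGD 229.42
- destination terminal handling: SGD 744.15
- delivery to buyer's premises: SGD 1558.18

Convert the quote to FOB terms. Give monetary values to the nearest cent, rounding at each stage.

FOB price: SGD 368719.79

Not relevant to the conversion: inland to port — on the seller under both DAP and FOB; already in the DAP price and stays in the FOB price.
From DAP to FOB, the seller no longer bears: freight, insurance, destination terminal, delivery.
FOB price = 377027.61 − 5776.07 − 229.42 − 744.15 − 1558.18 = 368719.79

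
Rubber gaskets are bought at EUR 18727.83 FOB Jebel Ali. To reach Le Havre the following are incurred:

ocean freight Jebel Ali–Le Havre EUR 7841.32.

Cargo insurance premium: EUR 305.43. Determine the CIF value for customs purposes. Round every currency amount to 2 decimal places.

CIF value: EUR 26874.58

CIF = FOB price + freight + insurance
CIF = 18727.83 + 7841.32 + 305.43 = 26874.58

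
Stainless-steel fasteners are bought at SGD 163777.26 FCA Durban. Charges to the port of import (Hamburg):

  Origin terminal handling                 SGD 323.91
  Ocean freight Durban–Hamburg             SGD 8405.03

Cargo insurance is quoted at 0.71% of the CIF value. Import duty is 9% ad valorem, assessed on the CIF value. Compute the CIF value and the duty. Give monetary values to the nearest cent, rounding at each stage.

Let C be the CIF value. C = FCA price + pre-shipment costs + freight + 0.71% × C
C − 0.71% × C = 163777.26 + 323.91 + 8405.03
0.9929 × C = 172506.20
C = 172506.20 / 0.9929 = 173739.75
Insurance premium = 0.71% × 173739.75 = 1233.55
Import duty = 173739.75 × 9% = 15636.58

CIF value: SGD 173739.75; import duty: SGD 15636.58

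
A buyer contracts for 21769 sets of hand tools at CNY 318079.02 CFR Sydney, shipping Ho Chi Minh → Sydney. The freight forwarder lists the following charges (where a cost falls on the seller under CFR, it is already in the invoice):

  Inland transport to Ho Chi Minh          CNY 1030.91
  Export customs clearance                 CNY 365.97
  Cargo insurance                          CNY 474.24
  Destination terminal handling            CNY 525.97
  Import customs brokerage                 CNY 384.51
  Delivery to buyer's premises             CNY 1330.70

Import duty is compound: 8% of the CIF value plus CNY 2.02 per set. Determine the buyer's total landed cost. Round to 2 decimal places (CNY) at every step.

CFR: the seller pays costs through ocean freight to the destination port, but not insurance.
Already in the invoice (seller's account under CFR): inland to port, export clearance — exclude.
CIF value = CFR price + insurance = 318079.02 + 474.24 = 318553.26
Ad valorem component: 318553.26 × 8% = 25484.26
Specific component: 21769 × 2.02 = 43973.38
Import duty = 25484.26 + 43973.38 = 69457.64
Buyer bears: insurance 474.24 + destination terminal 525.97 + brokerage 384.51 + delivery 1330.70 + duty 69457.64 = 72173.06
Landed cost = invoice 318079.02 + 72173.06 = 390252.08

Total landed cost: CNY 390252.08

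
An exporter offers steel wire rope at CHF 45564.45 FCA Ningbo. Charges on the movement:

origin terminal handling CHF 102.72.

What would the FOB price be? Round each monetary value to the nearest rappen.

From FCA to FOB, the seller additionally bears: origin terminal.
FOB price = 45564.45 + 102.72 = 45667.17

FOB price: CHF 45667.17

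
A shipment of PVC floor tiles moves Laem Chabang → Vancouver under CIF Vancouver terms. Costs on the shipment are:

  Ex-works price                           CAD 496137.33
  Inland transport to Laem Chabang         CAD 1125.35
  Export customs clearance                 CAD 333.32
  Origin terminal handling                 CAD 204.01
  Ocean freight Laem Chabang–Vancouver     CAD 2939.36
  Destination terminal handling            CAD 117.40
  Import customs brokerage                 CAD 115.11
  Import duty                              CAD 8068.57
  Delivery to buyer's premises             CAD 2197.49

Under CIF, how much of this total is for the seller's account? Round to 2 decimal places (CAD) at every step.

CIF: the seller pays costs through ocean freight and marine insurance to the destination port.
Seller's account: goods 496137.33 + inland to port 1125.35 + export clearance 333.32 + origin terminal 204.01 + freight 2939.36 = 500739.37
Buyer's account: destination terminal 117.40 + brokerage 115.11 + duty 8068.57 + delivery 2197.49 = 10498.57

Seller's account: CAD 500739.37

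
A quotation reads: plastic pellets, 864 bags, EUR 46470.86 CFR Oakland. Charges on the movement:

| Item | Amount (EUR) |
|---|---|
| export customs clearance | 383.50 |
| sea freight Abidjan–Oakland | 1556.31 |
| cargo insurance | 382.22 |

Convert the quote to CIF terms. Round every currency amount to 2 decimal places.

CIF price: EUR 46853.08

Not relevant to the conversion: freight, export clearance — on the seller under both CFR and CIF; already in the CFR price and stays in the CIF price.
From CFR to CIF, the seller additionally bears: insurance.
CIF price = 46470.86 + 382.22 = 46853.08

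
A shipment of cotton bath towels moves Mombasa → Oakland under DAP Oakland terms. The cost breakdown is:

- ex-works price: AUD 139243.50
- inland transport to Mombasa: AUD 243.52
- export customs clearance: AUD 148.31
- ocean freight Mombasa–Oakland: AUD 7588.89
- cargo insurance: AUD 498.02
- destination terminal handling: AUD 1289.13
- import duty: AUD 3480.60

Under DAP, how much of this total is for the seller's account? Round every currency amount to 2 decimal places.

DAP: the seller bears all costs to the named destination except import duty and clearance.
Seller's account: goods 139243.50 + inland to port 243.52 + export clearance 148.31 + freight 7588.89 + insurance 498.02 + destination terminal 1289.13 = 149011.37
Buyer's account: duty 3480.60 = 3480.60

Seller's account: AUD 149011.37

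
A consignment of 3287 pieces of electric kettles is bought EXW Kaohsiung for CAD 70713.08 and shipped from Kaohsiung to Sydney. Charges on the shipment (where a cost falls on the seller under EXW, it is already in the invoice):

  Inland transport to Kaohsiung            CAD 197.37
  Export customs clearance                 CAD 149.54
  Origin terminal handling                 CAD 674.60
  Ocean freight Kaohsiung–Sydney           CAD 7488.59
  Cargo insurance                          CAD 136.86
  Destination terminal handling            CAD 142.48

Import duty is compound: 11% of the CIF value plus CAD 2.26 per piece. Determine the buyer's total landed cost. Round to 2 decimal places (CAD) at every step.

Total landed cost: CAD 95660.74

EXW: the seller makes goods available at their premises; the buyer bears all onward costs.
CIF value = EXW price + inland to port + export clearance + origin terminal + freight + insurance = 70713.08 + 197.37 + 149.54 + 674.60 + 7488.59 + 136.86 = 79360.04
Ad valorem component: 79360.04 × 11% = 8729.60
Specific component: 3287 × 2.26 = 7428.62
Import duty = 8729.60 + 7428.62 = 16158.22
Buyer bears: inland to port 197.37 + export clearance 149.54 + origin terminal 674.60 + freight 7488.59 + insurance 136.86 + destination terminal 142.48 + duty 16158.22 = 24947.66
Landed cost = invoice 70713.08 + 24947.66 = 95660.74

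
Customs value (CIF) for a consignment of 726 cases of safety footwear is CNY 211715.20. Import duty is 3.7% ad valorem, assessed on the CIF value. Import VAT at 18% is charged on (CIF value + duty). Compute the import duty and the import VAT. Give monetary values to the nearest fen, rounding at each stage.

Import duty = 211715.20 × 3.7% = 7833.46
VAT base = CIF + duty = 211715.20 + 7833.46 = 219548.66
Import VAT = 219548.66 × 18% = 39518.76

Import duty: CNY 7833.46; import VAT: CNY 39518.76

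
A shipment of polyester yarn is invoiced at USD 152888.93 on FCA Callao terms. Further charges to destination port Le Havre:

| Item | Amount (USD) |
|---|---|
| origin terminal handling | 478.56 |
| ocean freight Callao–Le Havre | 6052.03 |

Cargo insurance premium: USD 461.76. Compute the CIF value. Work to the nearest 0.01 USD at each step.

CIF = FCA price + pre-shipment costs + freight + insurance
CIF = 152888.93 + 478.56 + 6052.03 + 461.76 = 159881.28

CIF value: USD 159881.28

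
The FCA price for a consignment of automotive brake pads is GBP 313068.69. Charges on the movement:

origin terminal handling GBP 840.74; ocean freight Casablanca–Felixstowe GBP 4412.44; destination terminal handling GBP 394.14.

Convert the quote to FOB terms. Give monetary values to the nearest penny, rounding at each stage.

Not relevant to the conversion: freight, destination terminal — on the buyer under both terms; not part of either seller's price.
From FCA to FOB, the seller additionally bears: origin terminal.
FOB price = 313068.69 + 840.74 = 313909.43

FOB price: GBP 313909.43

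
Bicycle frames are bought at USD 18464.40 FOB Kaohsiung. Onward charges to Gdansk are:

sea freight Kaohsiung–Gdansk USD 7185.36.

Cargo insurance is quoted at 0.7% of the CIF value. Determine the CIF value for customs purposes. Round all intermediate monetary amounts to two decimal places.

CIF value: USD 25830.57

Let C be the CIF value. C = FOB price + freight + 0.7% × C
C − 0.7% × C = 18464.40 + 7185.36
0.993 × C = 25649.76
C = 25649.76 / 0.993 = 25830.57
Insurance premium = 0.7% × 25830.57 = 180.81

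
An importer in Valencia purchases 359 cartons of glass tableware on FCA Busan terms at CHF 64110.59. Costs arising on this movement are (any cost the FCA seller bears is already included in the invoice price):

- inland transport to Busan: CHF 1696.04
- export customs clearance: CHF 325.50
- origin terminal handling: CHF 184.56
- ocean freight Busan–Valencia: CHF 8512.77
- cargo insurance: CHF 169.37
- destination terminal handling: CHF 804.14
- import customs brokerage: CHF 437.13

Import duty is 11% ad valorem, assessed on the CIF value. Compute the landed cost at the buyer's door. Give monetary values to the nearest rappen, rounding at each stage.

FCA: the seller delivers export-cleared goods to the carrier; the buyer bears costs from that point.
Already in the invoice (seller's account under FCA): inland to port, export clearance — exclude.
CIF value = FCA price + origin terminal + freight + insurance = 64110.59 + 184.56 + 8512.77 + 169.37 = 72977.29
Import duty = 72977.29 × 11% = 8027.50
Buyer bears: origin terminal 184.56 + freight 8512.77 + insurance 169.37 + destination terminal 804.14 + brokerage 437.13 + duty 8027.50 = 18135.47
Landed cost = invoice 64110.59 + 18135.47 = 82246.06

Total landed cost: CHF 82246.06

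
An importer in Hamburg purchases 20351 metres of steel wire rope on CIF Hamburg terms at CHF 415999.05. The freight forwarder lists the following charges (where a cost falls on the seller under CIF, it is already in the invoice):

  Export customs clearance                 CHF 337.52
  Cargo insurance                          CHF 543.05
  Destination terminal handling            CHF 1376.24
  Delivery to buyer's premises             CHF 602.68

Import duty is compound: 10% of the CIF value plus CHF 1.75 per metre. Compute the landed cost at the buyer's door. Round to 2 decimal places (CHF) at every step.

CIF: the seller pays costs through ocean freight and marine insurance to the destination port.
Already in the invoice (seller's account under CIF): export clearance, insurance — exclude.
The CIF price already equals the CIF value: 415999.05
Ad valorem component: 415999.05 × 10% = 41599.91
Specific component: 20351 × 1.75 = 35614.25
Import duty = 41599.91 + 35614.25 = 77214.16
Buyer bears: destination terminal 1376.24 + delivery 602.68 + duty 77214.16 = 79193.08
Landed cost = invoice 415999.05 + 79193.08 = 495192.13

Total landed cost: CHF 495192.13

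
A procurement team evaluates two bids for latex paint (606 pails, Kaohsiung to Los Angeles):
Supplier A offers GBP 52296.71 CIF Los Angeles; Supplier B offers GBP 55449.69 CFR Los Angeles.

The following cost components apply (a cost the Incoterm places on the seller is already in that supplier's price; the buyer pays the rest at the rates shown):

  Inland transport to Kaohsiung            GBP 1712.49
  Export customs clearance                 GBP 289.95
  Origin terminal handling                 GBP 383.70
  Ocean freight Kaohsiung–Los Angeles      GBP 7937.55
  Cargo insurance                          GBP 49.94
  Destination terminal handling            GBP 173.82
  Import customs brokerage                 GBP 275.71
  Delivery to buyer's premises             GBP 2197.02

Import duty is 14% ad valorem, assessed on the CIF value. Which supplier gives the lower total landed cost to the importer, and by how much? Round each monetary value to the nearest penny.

Supplier A is cheaper by GBP 3651.33

Supplier A (CIF):
The CIF price already equals the CIF value: 52296.71
Import duty = 52296.71 × 14% = 7321.54
Buyer bears (A): 173.82 + 275.71 + 2197.02 = 2646.55
Landed cost (A) = invoice 52296.71 + 2646.55 + duty 7321.54 = 62264.80
Supplier B (CFR):
CIF value = CFR price + insurance = 55449.69 + 49.94 = 55499.63
Import duty = 55499.63 × 14% = 7769.95
Buyer bears (B): 49.94 + 173.82 + 275.71 + 2197.02 = 2696.49
Landed cost (B) = invoice 55449.69 + 2696.49 + duty 7769.95 = 65916.13
Difference = |62264.80 − 65916.13| = 3651.33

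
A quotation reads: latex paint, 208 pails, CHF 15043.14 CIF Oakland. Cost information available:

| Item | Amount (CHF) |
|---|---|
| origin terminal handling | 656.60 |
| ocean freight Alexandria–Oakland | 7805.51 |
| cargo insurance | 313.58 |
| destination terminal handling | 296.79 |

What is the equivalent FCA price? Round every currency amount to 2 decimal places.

Not relevant to the conversion: destination terminal — on the buyer under both terms; not part of either seller's price.
From CIF to FCA, the seller no longer bears: origin terminal, freight, insurance.
FCA price = 15043.14 − 656.60 − 7805.51 − 313.58 = 6267.45

FCA price: CHF 6267.45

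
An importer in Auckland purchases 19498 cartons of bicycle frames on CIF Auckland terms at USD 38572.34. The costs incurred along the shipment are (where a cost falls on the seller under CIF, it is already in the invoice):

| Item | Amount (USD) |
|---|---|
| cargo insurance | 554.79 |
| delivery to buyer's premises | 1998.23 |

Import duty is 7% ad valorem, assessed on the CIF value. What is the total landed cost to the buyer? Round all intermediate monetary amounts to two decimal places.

Total landed cost: USD 43270.63

CIF: the seller pays costs through ocean freight and marine insurance to the destination port.
Already in the invoice (seller's account under CIF): insurance — exclude.
The CIF price already equals the CIF value: 38572.34
Import duty = 38572.34 × 7% = 2700.06
Buyer bears: delivery 1998.23 + duty 2700.06 = 4698.29
Landed cost = invoice 38572.34 + 4698.29 = 43270.63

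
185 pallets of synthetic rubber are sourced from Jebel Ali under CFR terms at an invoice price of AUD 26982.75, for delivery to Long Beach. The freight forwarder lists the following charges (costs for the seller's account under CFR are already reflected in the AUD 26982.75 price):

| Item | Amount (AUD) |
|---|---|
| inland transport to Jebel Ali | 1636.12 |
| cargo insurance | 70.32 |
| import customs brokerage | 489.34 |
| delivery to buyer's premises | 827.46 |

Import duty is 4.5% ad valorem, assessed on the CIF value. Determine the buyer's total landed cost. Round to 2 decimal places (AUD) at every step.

Total landed cost: AUD 29587.26

CFR: the seller pays costs through ocean freight to the destination port, but not insurance.
Already in the invoice (seller's account under CFR): inland to port — exclude.
CIF value = CFR price + insurance = 26982.75 + 70.32 = 27053.07
Import duty = 27053.07 × 4.5% = 1217.39
Buyer bears: insurance 70.32 + brokerage 489.34 + delivery 827.46 + duty 1217.39 = 2604.51
Landed cost = invoice 26982.75 + 2604.51 = 29587.26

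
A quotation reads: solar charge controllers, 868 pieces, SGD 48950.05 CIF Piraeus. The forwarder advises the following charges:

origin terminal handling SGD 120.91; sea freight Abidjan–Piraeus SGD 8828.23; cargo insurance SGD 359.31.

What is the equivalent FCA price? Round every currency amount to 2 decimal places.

FCA price: SGD 39641.60

From CIF to FCA, the seller no longer bears: origin terminal, freight, insurance.
FCA price = 48950.05 − 120.91 − 8828.23 − 359.31 = 39641.60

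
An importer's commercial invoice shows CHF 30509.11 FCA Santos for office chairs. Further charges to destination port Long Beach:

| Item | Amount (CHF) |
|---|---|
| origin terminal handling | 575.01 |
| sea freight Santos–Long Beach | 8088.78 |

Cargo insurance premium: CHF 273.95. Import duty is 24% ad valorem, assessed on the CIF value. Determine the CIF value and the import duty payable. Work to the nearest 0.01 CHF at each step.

CIF value: CHF 39446.85; import duty: CHF 9467.24

CIF = FCA price + pre-shipment costs + freight + insurance
CIF = 30509.11 + 575.01 + 8088.78 + 273.95 = 39446.85
Import duty = 39446.85 × 24% = 9467.24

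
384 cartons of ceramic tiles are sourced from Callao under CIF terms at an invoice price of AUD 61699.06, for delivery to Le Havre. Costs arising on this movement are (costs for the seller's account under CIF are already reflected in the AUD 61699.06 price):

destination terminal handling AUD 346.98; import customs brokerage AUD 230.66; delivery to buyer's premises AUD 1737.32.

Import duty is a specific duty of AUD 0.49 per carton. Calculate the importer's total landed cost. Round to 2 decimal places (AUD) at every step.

CIF: the seller pays costs through ocean freight and marine insurance to the destination port.
The CIF price already equals the CIF value: 61699.06
Import duty = 384 × 0.49 = 188.16
Buyer bears: destination terminal 346.98 + brokerage 230.66 + delivery 1737.32 + duty 188.16 = 2503.12
Landed cost = invoice 61699.06 + 2503.12 = 64202.18

Total landed cost: AUD 64202.18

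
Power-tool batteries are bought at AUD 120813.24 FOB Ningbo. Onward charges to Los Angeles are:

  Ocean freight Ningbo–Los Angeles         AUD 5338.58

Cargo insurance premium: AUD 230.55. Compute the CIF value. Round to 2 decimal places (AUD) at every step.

CIF value: AUD 126382.37

CIF = FOB price + freight + insurance
CIF = 120813.24 + 5338.58 + 230.55 = 126382.37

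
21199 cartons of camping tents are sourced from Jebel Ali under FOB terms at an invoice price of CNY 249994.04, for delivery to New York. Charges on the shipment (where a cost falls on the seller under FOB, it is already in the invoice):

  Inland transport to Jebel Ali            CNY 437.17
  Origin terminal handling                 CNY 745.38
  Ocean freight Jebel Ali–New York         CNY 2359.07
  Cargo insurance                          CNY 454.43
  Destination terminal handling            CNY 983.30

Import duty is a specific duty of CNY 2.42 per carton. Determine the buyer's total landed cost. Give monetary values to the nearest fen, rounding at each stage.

Total landed cost: CNY 305092.42

FOB: the seller bears costs until goods are on board at the origin port; the buyer bears freight, insurance and all costs thereafter.
Already in the invoice (seller's account under FOB): inland to port, origin terminal — exclude.
CIF value = FOB price + freight + insurance = 249994.04 + 2359.07 + 454.43 = 252807.54
Import duty = 21199 × 2.42 = 51301.58
Buyer bears: freight 2359.07 + insurance 454.43 + destination terminal 983.30 + duty 51301.58 = 55098.38
Landed cost = invoice 249994.04 + 55098.38 = 305092.42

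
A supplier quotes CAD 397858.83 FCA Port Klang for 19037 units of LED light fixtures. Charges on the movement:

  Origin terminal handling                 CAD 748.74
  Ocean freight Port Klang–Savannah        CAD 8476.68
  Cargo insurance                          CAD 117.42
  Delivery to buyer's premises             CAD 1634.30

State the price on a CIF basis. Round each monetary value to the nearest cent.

CIF price: CAD 407201.67

Not relevant to the conversion: delivery — on the buyer under both terms; not part of either seller's price.
From FCA to CIF, the seller additionally bears: origin terminal, freight, insurance.
CIF price = 397858.83 + 748.74 + 8476.68 + 117.42 = 407201.67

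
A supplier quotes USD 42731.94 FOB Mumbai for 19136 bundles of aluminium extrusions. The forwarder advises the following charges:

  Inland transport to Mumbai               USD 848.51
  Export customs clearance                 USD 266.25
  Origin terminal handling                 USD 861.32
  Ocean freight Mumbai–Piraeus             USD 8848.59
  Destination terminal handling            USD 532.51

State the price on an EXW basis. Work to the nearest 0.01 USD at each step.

EXW price: USD 40755.86

Not relevant to the conversion: destination terminal, freight — on the buyer under both terms; not part of either seller's price.
From FOB to EXW, the seller no longer bears: inland to port, export clearance, origin terminal.
EXW price = 42731.94 − 848.51 − 266.25 − 861.32 = 40755.86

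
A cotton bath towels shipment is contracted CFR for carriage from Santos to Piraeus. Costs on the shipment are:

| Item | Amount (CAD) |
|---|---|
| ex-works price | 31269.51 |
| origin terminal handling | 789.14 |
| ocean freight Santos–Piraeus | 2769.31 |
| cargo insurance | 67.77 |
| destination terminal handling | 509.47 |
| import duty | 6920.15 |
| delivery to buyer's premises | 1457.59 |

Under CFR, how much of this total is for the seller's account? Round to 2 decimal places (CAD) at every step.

CFR: the seller pays costs through ocean freight to the destination port, but not insurance.
Seller's account: goods 31269.51 + origin terminal 789.14 + freight 2769.31 = 34827.96
Buyer's account: insurance 67.77 + destination terminal 509.47 + duty 6920.15 + delivery 1457.59 = 8954.98

Seller's account: CAD 34827.96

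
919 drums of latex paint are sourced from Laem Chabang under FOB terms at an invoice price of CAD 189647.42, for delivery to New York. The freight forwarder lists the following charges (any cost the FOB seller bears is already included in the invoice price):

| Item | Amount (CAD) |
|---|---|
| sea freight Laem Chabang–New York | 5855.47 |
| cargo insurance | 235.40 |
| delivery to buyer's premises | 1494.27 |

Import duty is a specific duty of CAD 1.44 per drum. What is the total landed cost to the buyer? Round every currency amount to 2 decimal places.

FOB: the seller bears costs until goods are on board at the origin port; the buyer bears freight, insurance and all costs thereafter.
CIF value = FOB price + freight + insurance = 189647.42 + 5855.47 + 235.40 = 195738.29
Import duty = 919 × 1.44 = 1323.36
Buyer bears: freight 5855.47 + insurance 235.40 + delivery 1494.27 + duty 1323.36 = 8908.50
Landed cost = invoice 189647.42 + 8908.50 = 198555.92

Total landed cost: CAD 198555.92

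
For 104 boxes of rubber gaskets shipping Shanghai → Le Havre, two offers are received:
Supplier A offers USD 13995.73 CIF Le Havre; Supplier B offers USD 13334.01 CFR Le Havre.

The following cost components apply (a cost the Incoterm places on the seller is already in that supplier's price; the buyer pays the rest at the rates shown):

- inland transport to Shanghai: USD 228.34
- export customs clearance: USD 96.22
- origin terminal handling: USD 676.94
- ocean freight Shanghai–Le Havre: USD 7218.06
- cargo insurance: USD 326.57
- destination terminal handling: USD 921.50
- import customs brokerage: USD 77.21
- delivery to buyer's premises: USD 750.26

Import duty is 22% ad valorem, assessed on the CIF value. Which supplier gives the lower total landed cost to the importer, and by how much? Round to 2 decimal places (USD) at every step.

Supplier A (CIF):
The CIF price already equals the CIF value: 13995.73
Import duty = 13995.73 × 22% = 3079.06
Buyer bears (A): 921.50 + 77.21 + 750.26 = 1748.97
Landed cost (A) = invoice 13995.73 + 1748.97 + duty 3079.06 = 18823.76
Supplier B (CFR):
CIF value = CFR price + insurance = 13334.01 + 326.57 = 13660.58
Import duty = 13660.58 × 22% = 3005.33
Buyer bears (B): 326.57 + 921.50 + 77.21 + 750.26 = 2075.54
Landed cost (B) = invoice 13334.01 + 2075.54 + duty 3005.33 = 18414.88
Difference = |18823.76 − 18414.88| = 408.88

Supplier B is cheaper by USD 408.88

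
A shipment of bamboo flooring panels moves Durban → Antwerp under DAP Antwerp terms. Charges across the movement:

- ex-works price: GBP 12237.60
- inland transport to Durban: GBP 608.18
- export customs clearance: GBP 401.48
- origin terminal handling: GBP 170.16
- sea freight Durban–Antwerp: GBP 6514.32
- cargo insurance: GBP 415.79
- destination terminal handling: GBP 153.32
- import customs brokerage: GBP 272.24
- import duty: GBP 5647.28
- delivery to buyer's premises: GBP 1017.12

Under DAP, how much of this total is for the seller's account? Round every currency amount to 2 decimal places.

DAP: the seller bears all costs to the named destination except import duty and clearance.
Seller's account: goods 12237.60 + inland to port 608.18 + export clearance 401.48 + origin terminal 170.16 + freight 6514.32 + insurance 415.79 + destination terminal 153.32 + delivery 1017.12 = 21517.97
Buyer's account: brokerage 272.24 + duty 5647.28 = 5919.52

Seller's account: GBP 21517.97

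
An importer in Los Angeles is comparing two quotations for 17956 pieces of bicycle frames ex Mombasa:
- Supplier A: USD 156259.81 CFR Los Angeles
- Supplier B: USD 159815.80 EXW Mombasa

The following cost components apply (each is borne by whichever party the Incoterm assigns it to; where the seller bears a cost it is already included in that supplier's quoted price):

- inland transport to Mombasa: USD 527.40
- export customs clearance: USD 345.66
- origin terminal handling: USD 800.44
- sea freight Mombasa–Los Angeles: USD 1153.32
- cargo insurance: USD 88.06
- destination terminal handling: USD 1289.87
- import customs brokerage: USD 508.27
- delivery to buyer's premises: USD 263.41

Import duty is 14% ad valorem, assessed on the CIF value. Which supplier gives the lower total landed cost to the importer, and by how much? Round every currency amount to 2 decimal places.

Supplier A is cheaper by USD 7276.41

Supplier A (CFR):
CIF value = CFR price + insurance = 156259.81 + 88.06 = 156347.87
Import duty = 156347.87 × 14% = 21888.70
Buyer bears (A): 88.06 + 1289.87 + 508.27 + 263.41 = 2149.61
Landed cost (A) = invoice 156259.81 + 2149.61 + duty 21888.70 = 180298.12
Supplier B (EXW):
CIF value = EXW price + inland to port + export clearance + origin terminal + freight + insurance = 159815.80 + 527.40 + 345.66 + 800.44 + 1153.32 + 88.06 = 162730.68
Import duty = 162730.68 × 14% = 22782.30
Buyer bears (B): 527.40 + 345.66 + 800.44 + 1153.32 + 88.06 + 1289.87 + 508.27 + 263.41 = 4976.43
Landed cost (B) = invoice 159815.80 + 4976.43 + duty 22782.30 = 187574.53
Difference = |180298.12 − 187574.53| = 7276.41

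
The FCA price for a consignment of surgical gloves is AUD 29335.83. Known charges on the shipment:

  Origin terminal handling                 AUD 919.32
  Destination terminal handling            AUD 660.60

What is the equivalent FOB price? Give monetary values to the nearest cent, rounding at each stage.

Not relevant to the conversion: destination terminal — on the buyer under both terms; not part of either seller's price.
From FCA to FOB, the seller additionally bears: origin terminal.
FOB price = 29335.83 + 919.32 = 30255.15

FOB price: AUD 30255.15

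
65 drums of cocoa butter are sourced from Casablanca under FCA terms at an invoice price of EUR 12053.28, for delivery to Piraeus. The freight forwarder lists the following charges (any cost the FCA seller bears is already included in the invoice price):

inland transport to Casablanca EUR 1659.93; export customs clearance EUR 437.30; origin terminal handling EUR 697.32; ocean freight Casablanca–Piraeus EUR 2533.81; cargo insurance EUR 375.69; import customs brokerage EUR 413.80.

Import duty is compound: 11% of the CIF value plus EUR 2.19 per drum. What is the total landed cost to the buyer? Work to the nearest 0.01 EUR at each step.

FCA: the seller delivers export-cleared goods to the carrier; the buyer bears costs from that point.
Already in the invoice (seller's account under FCA): inland to port, export clearance — exclude.
CIF value = FCA price + origin terminal + freight + insurance = 12053.28 + 697.32 + 2533.81 + 375.69 = 15660.10
Ad valorem component: 15660.10 × 11% = 1722.61
Specific component: 65 × 2.19 = 142.35
Import duty = 1722.61 + 142.35 = 1864.96
Buyer bears: origin terminal 697.32 + freight 2533.81 + insurance 375.69 + brokerage 413.80 + duty 1864.96 = 5885.58
Landed cost = invoice 12053.28 + 5885.58 = 17938.86

Total landed cost: EUR 17938.86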